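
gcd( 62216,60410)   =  14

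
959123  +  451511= 1410634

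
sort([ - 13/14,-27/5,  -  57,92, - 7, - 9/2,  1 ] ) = [  -  57, - 7,-27/5 ,-9/2,  -  13/14 , 1,92] 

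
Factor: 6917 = 6917^1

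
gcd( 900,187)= 1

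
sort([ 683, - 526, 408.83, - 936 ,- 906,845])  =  [ - 936, - 906, - 526 , 408.83,  683, 845] 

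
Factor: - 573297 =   -  3^1*191099^1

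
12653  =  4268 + 8385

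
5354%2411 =532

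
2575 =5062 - 2487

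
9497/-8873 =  - 2+8249/8873= -1.07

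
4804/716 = 6 + 127/179 = 6.71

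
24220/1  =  24220 = 24220.00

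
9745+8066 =17811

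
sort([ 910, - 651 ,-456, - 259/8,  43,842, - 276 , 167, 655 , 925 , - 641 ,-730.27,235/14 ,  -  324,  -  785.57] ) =[ - 785.57, - 730.27, - 651,-641,-456 , - 324,-276, - 259/8, 235/14  ,  43 , 167, 655, 842, 910,925 ] 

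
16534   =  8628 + 7906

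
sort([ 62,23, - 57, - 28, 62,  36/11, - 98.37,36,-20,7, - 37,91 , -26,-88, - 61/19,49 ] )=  [ - 98.37, - 88, -57 , - 37,-28 , - 26, - 20, - 61/19,36/11,7,23, 36, 49,62,62,91]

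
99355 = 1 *99355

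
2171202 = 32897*66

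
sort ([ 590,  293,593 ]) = [293,590,593] 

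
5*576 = 2880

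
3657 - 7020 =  - 3363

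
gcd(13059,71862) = 3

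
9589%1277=650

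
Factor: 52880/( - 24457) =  - 80/37  =  - 2^4*5^1*37^( - 1) 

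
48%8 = 0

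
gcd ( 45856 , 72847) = 1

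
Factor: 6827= 6827^1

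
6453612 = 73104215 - 66650603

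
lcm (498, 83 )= 498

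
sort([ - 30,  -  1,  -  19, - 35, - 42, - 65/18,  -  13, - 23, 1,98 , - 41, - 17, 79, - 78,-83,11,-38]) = [ -83, - 78, - 42, - 41, - 38, - 35,-30  , - 23, -19, - 17, - 13, - 65/18,-1 , 1, 11,79,98 ]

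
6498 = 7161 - 663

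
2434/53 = 2434/53  =  45.92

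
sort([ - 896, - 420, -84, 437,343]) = [ - 896, - 420 , - 84,343,437]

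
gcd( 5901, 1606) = 1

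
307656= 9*34184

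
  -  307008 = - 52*5904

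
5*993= 4965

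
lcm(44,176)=176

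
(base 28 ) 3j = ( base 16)67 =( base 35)2X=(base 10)103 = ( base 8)147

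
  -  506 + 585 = 79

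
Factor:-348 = - 2^2* 3^1*29^1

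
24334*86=2092724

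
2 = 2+0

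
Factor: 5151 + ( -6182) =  - 1031 = - 1031^1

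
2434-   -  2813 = 5247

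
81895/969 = 81895/969 = 84.51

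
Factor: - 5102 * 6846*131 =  - 2^2 * 3^1* 7^1*131^1*163^1*2551^1 = - 4575606252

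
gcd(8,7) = 1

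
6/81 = 2/27 =0.07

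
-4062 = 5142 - 9204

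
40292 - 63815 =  - 23523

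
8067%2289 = 1200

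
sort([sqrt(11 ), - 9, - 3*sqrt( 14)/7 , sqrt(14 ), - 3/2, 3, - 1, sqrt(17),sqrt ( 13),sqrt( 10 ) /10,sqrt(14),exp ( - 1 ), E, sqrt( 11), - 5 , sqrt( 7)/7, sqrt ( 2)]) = [ - 9, - 5, - 3 * sqrt( 14 ) /7, - 3/2, - 1,sqrt(10 )/10,exp ( - 1),sqrt(7)/7,sqrt (2), E,3,sqrt(11), sqrt(11), sqrt( 13),sqrt(14),sqrt(14 ),sqrt(17) ]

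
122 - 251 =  - 129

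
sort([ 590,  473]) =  [ 473 , 590] 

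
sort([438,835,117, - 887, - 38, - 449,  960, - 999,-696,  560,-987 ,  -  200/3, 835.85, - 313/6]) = [ - 999, - 987, - 887, -696, - 449, - 200/3, - 313/6, - 38 , 117, 438, 560,835,835.85 , 960 ] 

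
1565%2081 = 1565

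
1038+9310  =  10348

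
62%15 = 2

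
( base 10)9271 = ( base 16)2437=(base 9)13641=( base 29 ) B0K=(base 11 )6a69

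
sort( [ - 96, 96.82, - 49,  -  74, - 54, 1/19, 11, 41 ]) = [ - 96, - 74,  -  54, - 49 , 1/19,11, 41,96.82 ]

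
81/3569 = 81/3569=0.02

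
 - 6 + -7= -13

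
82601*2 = 165202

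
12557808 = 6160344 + 6397464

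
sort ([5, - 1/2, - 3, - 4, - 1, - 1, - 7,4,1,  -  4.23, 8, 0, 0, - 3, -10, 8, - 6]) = [-10, - 7, - 6 , - 4.23  ,  -  4 ,-3,- 3, - 1, - 1, - 1/2 , 0,0 , 1,4,5 , 8 , 8]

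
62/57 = 1 + 5/57 = 1.09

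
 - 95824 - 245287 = - 341111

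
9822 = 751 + 9071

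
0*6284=0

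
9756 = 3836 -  - 5920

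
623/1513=7/17 =0.41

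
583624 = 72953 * 8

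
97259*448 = 43572032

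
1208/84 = 302/21 = 14.38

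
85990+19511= 105501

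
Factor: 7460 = 2^2*5^1*373^1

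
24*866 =20784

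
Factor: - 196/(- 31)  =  2^2*7^2*31^( - 1 )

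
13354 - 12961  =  393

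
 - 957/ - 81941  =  957/81941 = 0.01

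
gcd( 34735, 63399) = 1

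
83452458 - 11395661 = 72056797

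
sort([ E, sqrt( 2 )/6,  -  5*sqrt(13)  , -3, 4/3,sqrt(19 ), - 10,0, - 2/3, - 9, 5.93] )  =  [ - 5*sqrt(13 ),- 10, - 9,-3, - 2/3 , 0, sqrt( 2)/6, 4/3, E,sqrt( 19 ),5.93]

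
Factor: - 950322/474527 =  - 2^1*3^1 * 29^( - 1 ) * 149^1*1063^1*16363^( - 1 ) 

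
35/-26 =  - 35/26=- 1.35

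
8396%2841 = 2714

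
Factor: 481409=481409^1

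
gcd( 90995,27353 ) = 1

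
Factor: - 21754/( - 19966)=73/67 = 67^(  -  1 )*73^1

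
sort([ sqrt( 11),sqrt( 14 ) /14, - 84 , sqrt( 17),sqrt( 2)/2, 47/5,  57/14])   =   [ - 84, sqrt( 14 )/14, sqrt( 2 )/2,sqrt(11),57/14, sqrt(17 ),  47/5]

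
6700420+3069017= 9769437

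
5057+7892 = 12949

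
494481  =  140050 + 354431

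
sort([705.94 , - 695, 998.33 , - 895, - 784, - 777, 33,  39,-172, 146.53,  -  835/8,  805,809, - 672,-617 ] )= [-895, - 784,-777 , - 695, - 672, -617, - 172,-835/8,33,39, 146.53,705.94, 805, 809,998.33]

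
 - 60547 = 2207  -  62754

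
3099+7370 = 10469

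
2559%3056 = 2559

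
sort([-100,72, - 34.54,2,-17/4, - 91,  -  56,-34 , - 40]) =[ - 100,-91,-56 ,- 40, - 34.54,-34, - 17/4,2, 72]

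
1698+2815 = 4513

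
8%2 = 0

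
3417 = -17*(- 201 ) 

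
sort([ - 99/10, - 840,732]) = [ - 840, - 99/10, 732 ] 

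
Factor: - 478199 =-478199^1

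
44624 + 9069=53693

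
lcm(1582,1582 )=1582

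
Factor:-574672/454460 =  - 196/155 = -2^2*5^(-1 )*7^2*31^ ( - 1 )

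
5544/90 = 61 + 3/5 = 61.60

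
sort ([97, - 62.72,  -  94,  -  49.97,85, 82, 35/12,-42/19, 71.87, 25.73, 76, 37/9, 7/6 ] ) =[ - 94, - 62.72, - 49.97, - 42/19,7/6,35/12, 37/9, 25.73,  71.87, 76, 82,85 , 97]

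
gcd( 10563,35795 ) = 1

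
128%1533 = 128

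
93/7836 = 31/2612 = 0.01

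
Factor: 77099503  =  13^1*5930731^1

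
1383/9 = 153 + 2/3 = 153.67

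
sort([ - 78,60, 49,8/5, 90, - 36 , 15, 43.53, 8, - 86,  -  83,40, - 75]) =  [ - 86, - 83,-78, - 75, - 36, 8/5,8, 15, 40, 43.53,49, 60,90 ]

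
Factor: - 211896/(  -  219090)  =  2^2 * 3^4* 5^ ( - 1)*67^( - 1) = 324/335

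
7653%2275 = 828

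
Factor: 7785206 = 2^1*11^1 * 13^1*163^1 * 167^1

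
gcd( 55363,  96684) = 7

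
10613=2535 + 8078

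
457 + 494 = 951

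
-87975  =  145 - 88120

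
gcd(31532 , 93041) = 1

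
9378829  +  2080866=11459695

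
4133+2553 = 6686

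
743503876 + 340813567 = 1084317443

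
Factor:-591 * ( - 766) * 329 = 148940274 =2^1*3^1 *7^1*47^1*197^1*383^1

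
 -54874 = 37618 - 92492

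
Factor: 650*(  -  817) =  - 531050  =  - 2^1*5^2*13^1*  19^1*43^1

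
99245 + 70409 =169654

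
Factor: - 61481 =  - 7^1 * 8783^1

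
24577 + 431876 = 456453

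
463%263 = 200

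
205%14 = 9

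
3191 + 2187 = 5378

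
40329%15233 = 9863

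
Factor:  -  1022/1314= - 7/9 = - 3^( - 2)*7^1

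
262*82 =21484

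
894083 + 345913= 1239996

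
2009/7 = 287 = 287.00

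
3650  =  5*730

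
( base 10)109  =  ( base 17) 67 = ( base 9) 131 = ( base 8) 155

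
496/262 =248/131= 1.89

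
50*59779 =2988950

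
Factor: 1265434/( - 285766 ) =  - 13^( - 1 )*29^( - 1) * 379^( - 1 )*632717^1  =  - 632717/142883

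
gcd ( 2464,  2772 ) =308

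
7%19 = 7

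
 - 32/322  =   - 16/161 = -  0.10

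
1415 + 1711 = 3126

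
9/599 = 9/599=   0.02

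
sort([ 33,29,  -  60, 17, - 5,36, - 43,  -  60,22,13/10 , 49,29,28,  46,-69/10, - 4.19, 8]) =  [ - 60 ,-60, - 43, - 69/10, - 5, - 4.19,  13/10,8, 17,  22,28,29,29 , 33  ,  36, 46,49 ]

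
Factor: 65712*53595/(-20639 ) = -2^4 *3^4 * 5^1*37^2 * 397^1* 20639^( - 1)  =  - 3521834640/20639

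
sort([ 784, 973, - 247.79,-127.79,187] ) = [ - 247.79, - 127.79,187, 784,973]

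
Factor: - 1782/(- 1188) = 2^( - 1)*3^1=3/2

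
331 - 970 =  - 639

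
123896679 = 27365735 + 96530944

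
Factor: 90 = 2^1*  3^2*5^1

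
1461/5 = 292+1/5 = 292.20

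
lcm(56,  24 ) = 168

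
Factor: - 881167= - 7^4*367^1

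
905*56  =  50680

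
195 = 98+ 97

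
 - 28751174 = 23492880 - 52244054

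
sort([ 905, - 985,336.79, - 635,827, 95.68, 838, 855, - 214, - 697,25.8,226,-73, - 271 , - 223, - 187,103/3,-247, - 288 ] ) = [ - 985, - 697, - 635,- 288, - 271, - 247, - 223, - 214, - 187, - 73,25.8,103/3, 95.68,226, 336.79,827,838,855,905 ]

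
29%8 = 5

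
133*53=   7049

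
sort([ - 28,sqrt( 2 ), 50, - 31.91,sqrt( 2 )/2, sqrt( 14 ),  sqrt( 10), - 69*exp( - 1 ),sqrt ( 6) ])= [- 31.91,- 28, - 69* exp ( - 1) , sqrt ( 2)/2,sqrt (2),sqrt (6), sqrt( 10) , sqrt( 14 ), 50]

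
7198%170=58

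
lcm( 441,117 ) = 5733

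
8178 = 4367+3811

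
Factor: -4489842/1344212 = -2244921/672106 = - 2^( - 1)*3^1*7^1*19^( - 1 )*23^( - 1 )*53^1*769^ ( - 1 )*2017^1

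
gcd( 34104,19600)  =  392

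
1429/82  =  1429/82  =  17.43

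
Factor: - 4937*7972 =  - 2^2*1993^1*4937^1 = -39357764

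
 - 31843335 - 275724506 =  - 307567841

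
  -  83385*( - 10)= 833850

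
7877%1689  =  1121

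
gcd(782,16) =2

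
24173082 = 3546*6817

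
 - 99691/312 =-320 + 149/312 = - 319.52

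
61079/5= 61079/5= 12215.80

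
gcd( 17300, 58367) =1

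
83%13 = 5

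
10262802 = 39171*262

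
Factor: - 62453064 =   -  2^3* 3^1*1009^1*2579^1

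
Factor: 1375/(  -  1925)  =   - 5^1*7^ ( - 1) = - 5/7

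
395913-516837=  - 120924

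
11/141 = 11/141 = 0.08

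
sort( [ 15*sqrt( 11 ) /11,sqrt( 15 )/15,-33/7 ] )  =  [ -33/7,sqrt( 15 ) /15,  15* sqrt( 11)/11]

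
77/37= 2 + 3/37= 2.08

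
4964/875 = 5  +  589/875 = 5.67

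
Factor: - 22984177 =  - 193^1*119089^1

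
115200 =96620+18580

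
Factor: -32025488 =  - 2^4 *11^1*19^1*61^1*157^1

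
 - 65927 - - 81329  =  15402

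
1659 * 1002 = 1662318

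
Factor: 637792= 2^5 *19^1*1049^1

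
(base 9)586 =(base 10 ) 483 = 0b111100011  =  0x1E3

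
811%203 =202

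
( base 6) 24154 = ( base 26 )55G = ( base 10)3526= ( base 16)dc6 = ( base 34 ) 31O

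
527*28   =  14756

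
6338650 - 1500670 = 4837980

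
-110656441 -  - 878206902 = 767550461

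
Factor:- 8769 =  - 3^1*37^1 * 79^1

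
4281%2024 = 233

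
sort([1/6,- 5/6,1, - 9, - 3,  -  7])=[ - 9, - 7, -3 , - 5/6,1/6, 1]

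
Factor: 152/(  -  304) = - 1/2= - 2^( - 1)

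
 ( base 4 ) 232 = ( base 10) 46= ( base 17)2c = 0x2e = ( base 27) 1J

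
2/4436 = 1/2218 = 0.00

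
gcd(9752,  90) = 2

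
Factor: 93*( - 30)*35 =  - 97650 = - 2^1 * 3^2*5^2*7^1*31^1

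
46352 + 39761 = 86113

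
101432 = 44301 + 57131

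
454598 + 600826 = 1055424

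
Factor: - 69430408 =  - 2^3*19^2 * 29^1 * 829^1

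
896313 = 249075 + 647238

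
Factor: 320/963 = 2^6* 3^(  -  2) * 5^1*107^( - 1)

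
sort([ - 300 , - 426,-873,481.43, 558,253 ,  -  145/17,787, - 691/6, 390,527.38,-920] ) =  [-920,-873,  -  426,  -  300,-691/6,-145/17, 253,390,481.43, 527.38 , 558,787] 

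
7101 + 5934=13035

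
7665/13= 589 + 8/13 = 589.62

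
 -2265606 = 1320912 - 3586518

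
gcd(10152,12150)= 54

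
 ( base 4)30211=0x325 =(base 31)PU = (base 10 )805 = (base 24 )19D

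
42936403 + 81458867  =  124395270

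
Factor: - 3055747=  -  127^1*24061^1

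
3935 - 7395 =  - 3460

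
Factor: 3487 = 11^1*317^1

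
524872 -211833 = 313039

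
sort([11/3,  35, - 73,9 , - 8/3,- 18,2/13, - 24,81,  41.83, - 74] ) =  [ - 74, - 73, - 24, - 18 , - 8/3,2/13,11/3,  9, 35,41.83,81 ]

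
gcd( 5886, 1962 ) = 1962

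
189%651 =189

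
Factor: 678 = 2^1*3^1*113^1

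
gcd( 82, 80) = 2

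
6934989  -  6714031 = 220958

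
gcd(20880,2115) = 45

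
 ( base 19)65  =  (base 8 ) 167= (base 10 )119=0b1110111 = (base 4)1313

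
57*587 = 33459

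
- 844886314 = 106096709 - 950983023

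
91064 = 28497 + 62567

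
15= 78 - 63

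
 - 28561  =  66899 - 95460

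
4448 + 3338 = 7786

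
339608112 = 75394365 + 264213747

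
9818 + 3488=13306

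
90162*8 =721296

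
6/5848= 3/2924= 0.00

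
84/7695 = 28/2565=0.01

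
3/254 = 3/254 = 0.01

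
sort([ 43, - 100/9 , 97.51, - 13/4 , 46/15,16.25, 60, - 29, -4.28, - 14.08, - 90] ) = [ - 90, - 29, - 14.08, - 100/9, - 4.28, - 13/4, 46/15, 16.25, 43,60,97.51]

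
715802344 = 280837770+434964574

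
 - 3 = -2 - 1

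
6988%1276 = 608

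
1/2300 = 1/2300 = 0.00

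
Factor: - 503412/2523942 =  - 2^1*3^(-1 )*7^1*13^1 * 281^(  -  1 )*461^1*499^ (-1 ) = - 83902/420657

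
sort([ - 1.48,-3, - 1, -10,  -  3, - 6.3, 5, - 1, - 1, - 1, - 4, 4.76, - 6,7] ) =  [ - 10,-6.3, - 6,  -  4, - 3, - 3 , - 1.48,-1, - 1, - 1,- 1,  4.76, 5, 7]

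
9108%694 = 86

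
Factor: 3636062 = 2^1 * 17^1*229^1*467^1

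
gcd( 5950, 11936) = 2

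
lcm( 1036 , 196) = 7252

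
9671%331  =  72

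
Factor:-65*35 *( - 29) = 65975 = 5^2 * 7^1*13^1 * 29^1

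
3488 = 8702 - 5214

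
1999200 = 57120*35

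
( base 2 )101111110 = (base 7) 1054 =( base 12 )27A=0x17E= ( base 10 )382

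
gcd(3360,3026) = 2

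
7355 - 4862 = 2493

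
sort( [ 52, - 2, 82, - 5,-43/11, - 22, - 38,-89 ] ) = [ - 89, - 38, - 22 , - 5, - 43/11,-2, 52,  82] 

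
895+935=1830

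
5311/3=1770 + 1/3 = 1770.33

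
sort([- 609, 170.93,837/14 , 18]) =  [-609,18, 837/14, 170.93 ]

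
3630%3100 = 530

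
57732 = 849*68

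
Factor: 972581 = 972581^1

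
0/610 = 0= 0.00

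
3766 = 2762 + 1004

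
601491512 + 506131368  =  1107622880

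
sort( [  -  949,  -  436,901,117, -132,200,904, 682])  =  [- 949, - 436, - 132,  117, 200, 682,901,904 ] 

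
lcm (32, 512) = 512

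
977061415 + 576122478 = 1553183893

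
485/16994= 485/16994 = 0.03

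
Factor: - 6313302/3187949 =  - 2^1*3^4* 1489^( - 1 )*  2141^( - 1)*38971^1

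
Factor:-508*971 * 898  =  -442954664 = -  2^3*127^1*449^1*971^1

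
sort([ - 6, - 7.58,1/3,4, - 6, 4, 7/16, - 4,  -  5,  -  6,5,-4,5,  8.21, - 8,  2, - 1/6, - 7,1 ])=[ - 8,-7.58, - 7, - 6, - 6,-6, - 5, - 4,-4, - 1/6,1/3,7/16,1,2 , 4,4, 5,5,8.21] 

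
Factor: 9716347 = 347^1*28001^1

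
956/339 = 2 + 278/339 = 2.82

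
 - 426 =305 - 731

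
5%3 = 2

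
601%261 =79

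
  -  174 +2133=1959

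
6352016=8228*772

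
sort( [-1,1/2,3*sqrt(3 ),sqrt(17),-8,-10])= [-10, -8,  -  1, 1/2,sqrt(17), 3*sqrt(3) ] 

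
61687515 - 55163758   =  6523757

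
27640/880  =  691/22 =31.41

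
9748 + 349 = 10097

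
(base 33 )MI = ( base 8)1350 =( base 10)744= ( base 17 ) 29D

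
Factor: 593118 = 2^1*3^2*83^1*397^1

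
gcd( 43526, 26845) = 7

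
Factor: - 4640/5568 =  - 5/6 = -2^ ( - 1 )*3^( - 1)*5^1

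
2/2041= 2/2041 = 0.00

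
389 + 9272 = 9661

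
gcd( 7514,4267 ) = 17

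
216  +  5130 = 5346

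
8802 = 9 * 978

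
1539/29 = 1539/29  =  53.07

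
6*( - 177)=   -  1062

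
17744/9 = 1971 + 5/9= 1971.56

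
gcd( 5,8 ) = 1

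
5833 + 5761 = 11594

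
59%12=11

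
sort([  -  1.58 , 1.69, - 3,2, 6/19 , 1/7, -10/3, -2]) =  [-10/3 ,- 3,  -  2 , - 1.58 , 1/7 , 6/19, 1.69, 2 ]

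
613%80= 53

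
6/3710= 3/1855 = 0.00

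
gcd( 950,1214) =2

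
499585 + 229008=728593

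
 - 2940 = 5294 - 8234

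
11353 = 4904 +6449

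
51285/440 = 116+49/88 = 116.56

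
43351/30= 43351/30 = 1445.03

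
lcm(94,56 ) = 2632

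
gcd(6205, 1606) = 73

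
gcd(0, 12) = 12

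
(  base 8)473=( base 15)160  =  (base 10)315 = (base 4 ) 10323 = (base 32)9R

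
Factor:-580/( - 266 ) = 290/133= 2^1*5^1*7^(  -  1 )*19^ ( - 1 )*29^1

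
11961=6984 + 4977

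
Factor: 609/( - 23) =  - 3^1*7^1 * 23^( - 1)*29^1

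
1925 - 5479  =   - 3554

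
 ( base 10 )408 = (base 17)170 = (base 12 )2a0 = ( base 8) 630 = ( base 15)1c3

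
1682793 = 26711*63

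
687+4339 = 5026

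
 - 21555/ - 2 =21555/2 = 10777.50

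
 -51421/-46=51421/46=1117.85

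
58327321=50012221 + 8315100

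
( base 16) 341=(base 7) 2300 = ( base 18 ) 2a5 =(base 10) 833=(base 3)1010212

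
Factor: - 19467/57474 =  - 21/62 = - 2^( - 1)*3^1*7^1 * 31^(-1) 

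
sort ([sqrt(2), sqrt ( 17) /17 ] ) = [sqrt(17 ) /17 , sqrt(2 )]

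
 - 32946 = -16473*2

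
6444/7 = 6444/7= 920.57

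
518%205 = 108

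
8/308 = 2/77  =  0.03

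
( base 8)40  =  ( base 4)200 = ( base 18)1E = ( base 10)32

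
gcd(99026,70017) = 1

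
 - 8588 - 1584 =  - 10172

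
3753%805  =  533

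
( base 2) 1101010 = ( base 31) 3D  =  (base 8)152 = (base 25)46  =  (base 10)106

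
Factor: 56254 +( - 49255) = 6999 = 3^1 * 2333^1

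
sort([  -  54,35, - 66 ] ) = [-66, - 54, 35]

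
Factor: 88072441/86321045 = 5^ ( -1)*353^1*389^(-1)*44381^(-1) * 249497^1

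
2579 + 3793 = 6372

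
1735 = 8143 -6408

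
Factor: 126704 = 2^4*7919^1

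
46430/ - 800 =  - 4643/80 = - 58.04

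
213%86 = 41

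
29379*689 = 20242131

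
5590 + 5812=11402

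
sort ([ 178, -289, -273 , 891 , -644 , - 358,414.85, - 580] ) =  [ -644, - 580,  -  358 ,-289 , - 273,178,414.85,  891 ] 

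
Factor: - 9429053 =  - 31^1* 304163^1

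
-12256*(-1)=12256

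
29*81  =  2349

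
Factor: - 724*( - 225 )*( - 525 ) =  - 85522500 = - 2^2*3^3*5^4*7^1* 181^1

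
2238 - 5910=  - 3672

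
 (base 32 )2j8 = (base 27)3hi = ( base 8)5150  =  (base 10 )2664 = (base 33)2eo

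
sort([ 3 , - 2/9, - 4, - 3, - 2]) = [ - 4, - 3, - 2, - 2/9,3 ] 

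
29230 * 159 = 4647570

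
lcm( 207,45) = 1035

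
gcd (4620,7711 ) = 11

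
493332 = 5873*84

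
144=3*48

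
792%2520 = 792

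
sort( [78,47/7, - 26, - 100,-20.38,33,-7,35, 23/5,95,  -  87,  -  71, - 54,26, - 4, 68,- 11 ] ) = [-100, - 87, - 71, - 54, - 26, - 20.38, - 11, - 7, - 4,23/5,  47/7,26, 33,35,68,78 , 95] 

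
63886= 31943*2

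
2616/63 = 41 + 11/21 = 41.52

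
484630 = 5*96926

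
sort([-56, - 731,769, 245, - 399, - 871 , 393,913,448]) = [ - 871, - 731,-399, - 56,245, 393,448,769,913]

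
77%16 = 13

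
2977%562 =167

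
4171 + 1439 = 5610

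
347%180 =167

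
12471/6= 2078+1/2 = 2078.50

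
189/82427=189/82427 = 0.00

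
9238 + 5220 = 14458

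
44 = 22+22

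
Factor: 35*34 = 1190 = 2^1*5^1*7^1*17^1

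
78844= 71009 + 7835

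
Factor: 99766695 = 3^1* 5^1*7^3*19391^1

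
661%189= 94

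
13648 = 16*853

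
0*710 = 0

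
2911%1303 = 305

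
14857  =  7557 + 7300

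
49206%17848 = 13510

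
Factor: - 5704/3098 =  -2^2*23^1*31^1 * 1549^ ( - 1 )  =  - 2852/1549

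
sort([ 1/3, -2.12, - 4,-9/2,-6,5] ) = [ - 6,-9/2, - 4,-2.12, 1/3,5 ] 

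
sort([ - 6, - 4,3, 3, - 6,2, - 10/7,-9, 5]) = [ - 9, - 6, - 6, - 4 , - 10/7,2,3,3,5]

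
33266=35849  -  2583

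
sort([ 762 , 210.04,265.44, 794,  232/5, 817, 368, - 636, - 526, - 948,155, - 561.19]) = [ - 948, - 636, - 561.19, - 526, 232/5,  155 , 210.04, 265.44, 368 , 762, 794,817 ] 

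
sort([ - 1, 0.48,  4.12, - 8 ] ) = [ - 8,  -  1,  0.48, 4.12]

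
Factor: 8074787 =7^1  *  31^1*127^1*293^1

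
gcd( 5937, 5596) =1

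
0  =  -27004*0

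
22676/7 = 22676/7 = 3239.43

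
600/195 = 40/13  =  3.08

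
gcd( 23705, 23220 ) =5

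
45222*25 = 1130550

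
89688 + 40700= 130388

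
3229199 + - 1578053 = 1651146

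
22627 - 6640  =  15987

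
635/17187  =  635/17187 = 0.04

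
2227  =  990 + 1237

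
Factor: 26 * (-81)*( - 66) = 138996 = 2^2*3^5*11^1* 13^1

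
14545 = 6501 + 8044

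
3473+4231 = 7704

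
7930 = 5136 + 2794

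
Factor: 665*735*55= 26882625  =  3^1*5^3*7^3*11^1*19^1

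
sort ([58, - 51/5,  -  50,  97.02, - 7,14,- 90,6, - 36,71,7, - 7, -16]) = [-90, -50,-36, - 16, - 51/5, - 7, - 7, 6,7,14, 58,71, 97.02]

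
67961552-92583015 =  - 24621463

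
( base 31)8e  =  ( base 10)262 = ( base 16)106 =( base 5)2022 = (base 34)7o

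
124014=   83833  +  40181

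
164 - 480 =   -  316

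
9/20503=9/20503 = 0.00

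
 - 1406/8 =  - 176 + 1/4 = -175.75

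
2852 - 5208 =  -2356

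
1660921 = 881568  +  779353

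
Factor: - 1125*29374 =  - 33045750 = - 2^1*3^2*5^3*19^1*773^1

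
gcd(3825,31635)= 45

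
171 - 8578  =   - 8407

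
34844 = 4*8711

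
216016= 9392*23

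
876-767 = 109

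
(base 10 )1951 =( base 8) 3637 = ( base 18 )607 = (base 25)331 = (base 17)6cd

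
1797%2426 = 1797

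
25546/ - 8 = -3194 + 3/4 = - 3193.25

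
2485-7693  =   -5208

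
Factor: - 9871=-9871^1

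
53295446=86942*613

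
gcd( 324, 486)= 162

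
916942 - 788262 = 128680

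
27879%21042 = 6837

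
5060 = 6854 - 1794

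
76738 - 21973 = 54765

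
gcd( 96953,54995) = 1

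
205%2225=205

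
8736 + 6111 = 14847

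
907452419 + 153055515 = 1060507934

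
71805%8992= 8861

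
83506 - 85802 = -2296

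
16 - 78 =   -  62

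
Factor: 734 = 2^1 * 367^1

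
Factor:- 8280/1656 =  - 5=- 5^1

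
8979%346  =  329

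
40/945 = 8/189  =  0.04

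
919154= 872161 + 46993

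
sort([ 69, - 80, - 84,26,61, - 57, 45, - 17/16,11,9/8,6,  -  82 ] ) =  [ - 84,-82,-80, -57, - 17/16,9/8,6,11, 26, 45,61,69]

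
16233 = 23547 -7314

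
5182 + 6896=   12078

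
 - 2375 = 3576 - 5951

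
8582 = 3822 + 4760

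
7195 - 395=6800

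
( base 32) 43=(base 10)131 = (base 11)10a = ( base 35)3Q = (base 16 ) 83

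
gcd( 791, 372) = 1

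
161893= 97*1669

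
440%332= 108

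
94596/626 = 151 + 35/313 = 151.11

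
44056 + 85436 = 129492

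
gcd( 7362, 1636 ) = 818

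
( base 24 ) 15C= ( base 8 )1304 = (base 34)KS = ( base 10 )708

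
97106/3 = 32368 + 2/3  =  32368.67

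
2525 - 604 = 1921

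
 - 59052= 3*( - 19684)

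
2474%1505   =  969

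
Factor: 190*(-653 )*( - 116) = 2^3*5^1*19^1*  29^1 *653^1 = 14392120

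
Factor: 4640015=5^1*89^1* 10427^1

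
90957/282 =30319/94 = 322.54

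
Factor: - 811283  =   -11^1*131^1 * 563^1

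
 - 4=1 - 5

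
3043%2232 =811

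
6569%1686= 1511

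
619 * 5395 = 3339505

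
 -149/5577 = -1 + 5428/5577  =  - 0.03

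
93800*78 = 7316400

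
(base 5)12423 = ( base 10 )988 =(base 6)4324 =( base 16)3DC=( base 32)us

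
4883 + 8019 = 12902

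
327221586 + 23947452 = 351169038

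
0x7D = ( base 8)175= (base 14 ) 8D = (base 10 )125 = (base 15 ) 85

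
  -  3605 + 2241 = -1364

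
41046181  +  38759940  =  79806121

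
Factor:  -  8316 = -2^2 * 3^3*7^1 * 11^1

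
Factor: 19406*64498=1251648188 = 2^2*7^1*17^1*31^1*271^1* 313^1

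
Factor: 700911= 3^2*47^1*1657^1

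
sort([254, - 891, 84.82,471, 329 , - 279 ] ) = [ - 891,-279, 84.82,254, 329,471 ] 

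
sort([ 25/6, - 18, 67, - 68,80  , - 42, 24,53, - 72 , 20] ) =[ - 72,  -  68 , - 42,  -  18 , 25/6,20, 24, 53, 67,80]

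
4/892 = 1/223 = 0.00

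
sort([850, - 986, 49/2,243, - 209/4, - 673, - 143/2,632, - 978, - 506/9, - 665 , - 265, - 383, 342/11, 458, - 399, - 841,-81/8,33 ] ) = [-986, - 978,  -  841, -673, - 665, - 399, - 383, - 265, - 143/2 , - 506/9, - 209/4, - 81/8,49/2,342/11,33,  243,458,632,850] 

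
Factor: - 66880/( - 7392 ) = 2^1*3^(  -  1)*5^1*7^( - 1 )*19^1 = 190/21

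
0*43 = 0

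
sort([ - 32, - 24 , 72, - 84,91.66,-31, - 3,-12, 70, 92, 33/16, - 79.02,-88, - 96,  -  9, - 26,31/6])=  [ - 96, - 88,-84,  -  79.02, - 32, - 31,- 26,-24,-12,  -  9,-3 , 33/16,31/6, 70 , 72, 91.66, 92]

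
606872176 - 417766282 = 189105894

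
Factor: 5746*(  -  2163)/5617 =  - 12428598/5617= - 2^1 * 3^1*7^1*  13^2*17^1*41^( - 1) * 103^1*137^( - 1) 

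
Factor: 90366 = 2^1*3^1*15061^1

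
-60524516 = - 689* 87844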